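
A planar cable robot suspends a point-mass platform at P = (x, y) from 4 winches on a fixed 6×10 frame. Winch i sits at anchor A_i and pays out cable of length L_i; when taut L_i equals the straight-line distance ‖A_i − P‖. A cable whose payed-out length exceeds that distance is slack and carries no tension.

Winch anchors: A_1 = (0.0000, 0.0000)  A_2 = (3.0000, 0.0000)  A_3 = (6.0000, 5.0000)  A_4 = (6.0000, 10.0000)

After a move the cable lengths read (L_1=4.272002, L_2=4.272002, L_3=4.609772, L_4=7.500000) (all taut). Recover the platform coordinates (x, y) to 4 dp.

(1.5000, 4.0000)

expand ‖A_i−P‖²=L_i² and subtract eq 1 (q_i ≔ ‖A_i‖²−L_i²)
q_1 = 0.0000+0.0000−18.2500 = -18.2500
eq1−eq2 → [-6.0000  0.0000]·P = -9.0000
eq1−eq3 → [-12.0000  -10.0000]·P = -58.0000
eq1−eq4 → [-12.0000  -20.0000]·P = -98.0000
2×2 solve → P = (1.5000, 4.0000)
check cable 4: ‖A_4−P‖² = 56.2500 ≈ L_4² = 56.2500 ✓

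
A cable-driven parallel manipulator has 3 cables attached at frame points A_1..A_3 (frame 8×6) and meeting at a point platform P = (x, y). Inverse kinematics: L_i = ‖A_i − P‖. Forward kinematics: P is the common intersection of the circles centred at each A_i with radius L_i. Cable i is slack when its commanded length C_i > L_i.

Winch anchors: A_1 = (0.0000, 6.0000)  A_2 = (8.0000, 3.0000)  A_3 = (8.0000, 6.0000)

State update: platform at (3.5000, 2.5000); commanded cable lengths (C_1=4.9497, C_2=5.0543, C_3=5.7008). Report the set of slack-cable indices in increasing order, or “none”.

2

cable 1: √((-3.5000)²+(3.5000)²)=4.9497, C_1=4.9497: taut
cable 2: √((4.5000)²+(0.5000)²)=4.5277, C_2=5.0543: slack
cable 3: √((4.5000)²+(3.5000)²)=5.7009, C_3=5.7008: taut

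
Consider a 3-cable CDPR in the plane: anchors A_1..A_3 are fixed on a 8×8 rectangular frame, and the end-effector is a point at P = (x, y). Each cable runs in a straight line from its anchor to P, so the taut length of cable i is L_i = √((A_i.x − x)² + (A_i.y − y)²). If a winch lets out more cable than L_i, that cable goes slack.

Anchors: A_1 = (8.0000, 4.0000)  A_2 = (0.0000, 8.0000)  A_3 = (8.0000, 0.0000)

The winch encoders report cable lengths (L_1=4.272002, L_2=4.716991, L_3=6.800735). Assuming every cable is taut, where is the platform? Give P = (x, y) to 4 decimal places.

(4.0000, 5.5000)

expand ‖A_i−P‖²=L_i² and subtract eq 1 (k_i ≔ ‖A_i‖²−L_i²)
k_1 = 64.0000+16.0000−18.2500 = 61.7500
eq1−eq2 → [16.0000  -8.0000]·P = 20.0000
eq1−eq3 → [0.0000  8.0000]·P = 44.0000
2×2 solve → P = (4.0000, 5.5000)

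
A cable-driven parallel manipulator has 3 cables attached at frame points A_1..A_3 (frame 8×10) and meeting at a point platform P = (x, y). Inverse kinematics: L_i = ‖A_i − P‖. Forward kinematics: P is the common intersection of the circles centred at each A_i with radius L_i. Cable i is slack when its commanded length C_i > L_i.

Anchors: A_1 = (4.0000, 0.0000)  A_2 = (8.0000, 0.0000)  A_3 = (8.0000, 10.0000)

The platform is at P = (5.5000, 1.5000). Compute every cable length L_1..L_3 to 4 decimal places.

L_1 = √((4.0000−5.5000)² + (0.0000−1.5000)²) = 2.1213
L_2 = √((8.0000−5.5000)² + (0.0000−1.5000)²) = 2.9155
L_3 = √((8.0000−5.5000)² + (10.0000−1.5000)²) = 8.8600

(2.1213, 2.9155, 8.8600)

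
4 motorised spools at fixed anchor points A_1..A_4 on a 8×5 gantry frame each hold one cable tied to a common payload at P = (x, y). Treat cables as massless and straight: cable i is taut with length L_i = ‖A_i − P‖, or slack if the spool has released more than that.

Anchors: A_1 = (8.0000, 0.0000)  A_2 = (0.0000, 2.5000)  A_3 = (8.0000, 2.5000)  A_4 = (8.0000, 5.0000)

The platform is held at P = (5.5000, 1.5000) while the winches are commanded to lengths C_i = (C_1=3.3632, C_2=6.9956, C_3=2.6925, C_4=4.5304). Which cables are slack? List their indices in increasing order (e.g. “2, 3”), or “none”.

1, 2, 4

cable 1: √((2.5000)²+(-1.5000)²)=2.9155, C_1=3.3632: slack
cable 2: √((-5.5000)²+(1.0000)²)=5.5902, C_2=6.9956: slack
cable 3: √((2.5000)²+(1.0000)²)=2.6926, C_3=2.6925: taut
cable 4: √((2.5000)²+(3.5000)²)=4.3012, C_4=4.5304: slack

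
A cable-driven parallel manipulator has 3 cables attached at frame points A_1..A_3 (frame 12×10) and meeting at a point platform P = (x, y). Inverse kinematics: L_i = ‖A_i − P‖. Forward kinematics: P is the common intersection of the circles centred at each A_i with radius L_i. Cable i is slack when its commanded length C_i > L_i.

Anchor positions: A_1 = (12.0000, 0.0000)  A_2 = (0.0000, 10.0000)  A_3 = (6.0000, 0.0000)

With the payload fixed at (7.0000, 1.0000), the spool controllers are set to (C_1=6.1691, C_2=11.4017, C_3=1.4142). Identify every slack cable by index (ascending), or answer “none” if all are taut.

1

i=1: geometric 5.0990 vs commanded 6.1691 ⇒ slack
i=2: geometric 11.4018 vs commanded 11.4017 ⇒ taut
i=3: geometric 1.4142 vs commanded 1.4142 ⇒ taut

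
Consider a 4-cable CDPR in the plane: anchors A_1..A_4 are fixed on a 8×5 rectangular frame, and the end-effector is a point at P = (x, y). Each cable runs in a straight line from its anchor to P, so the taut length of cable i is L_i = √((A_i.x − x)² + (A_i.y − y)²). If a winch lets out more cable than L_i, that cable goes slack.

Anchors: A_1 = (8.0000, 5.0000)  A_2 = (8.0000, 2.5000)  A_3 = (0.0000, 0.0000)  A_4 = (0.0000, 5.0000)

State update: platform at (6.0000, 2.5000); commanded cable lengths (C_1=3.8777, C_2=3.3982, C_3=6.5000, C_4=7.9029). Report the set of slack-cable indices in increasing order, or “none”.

1, 2, 4

cable 1: √((2.0000)²+(2.5000)²)=3.2016, C_1=3.8777: slack
cable 2: √((2.0000)²+(0.0000)²)=2.0000, C_2=3.3982: slack
cable 3: √((-6.0000)²+(-2.5000)²)=6.5000, C_3=6.5000: taut
cable 4: √((-6.0000)²+(2.5000)²)=6.5000, C_4=7.9029: slack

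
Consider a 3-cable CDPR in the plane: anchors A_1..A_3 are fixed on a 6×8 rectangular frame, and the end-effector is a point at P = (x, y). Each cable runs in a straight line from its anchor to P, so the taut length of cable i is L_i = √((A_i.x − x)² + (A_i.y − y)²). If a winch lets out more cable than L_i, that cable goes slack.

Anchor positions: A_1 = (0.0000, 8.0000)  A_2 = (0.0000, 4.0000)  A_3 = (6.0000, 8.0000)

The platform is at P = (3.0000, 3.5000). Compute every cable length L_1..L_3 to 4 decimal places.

cable 1: Δx=-3.0000, Δy=4.5000; L_1 = √(Δx²+Δy²) = 5.4083
cable 2: Δx=-3.0000, Δy=0.5000; L_2 = √(Δx²+Δy²) = 3.0414
cable 3: Δx=3.0000, Δy=4.5000; L_3 = √(Δx²+Δy²) = 5.4083

(5.4083, 3.0414, 5.4083)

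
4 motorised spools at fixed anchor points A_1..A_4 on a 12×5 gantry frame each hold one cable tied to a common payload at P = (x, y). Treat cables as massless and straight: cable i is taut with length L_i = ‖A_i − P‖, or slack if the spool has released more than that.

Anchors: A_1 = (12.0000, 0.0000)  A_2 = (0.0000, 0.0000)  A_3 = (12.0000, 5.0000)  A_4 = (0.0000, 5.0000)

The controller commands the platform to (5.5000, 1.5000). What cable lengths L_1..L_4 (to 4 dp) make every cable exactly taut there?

(6.6708, 5.7009, 7.3824, 6.5192)

L_1: Δ = A_1−P = (6.5000, -1.5000) → ‖Δ‖ = √44.5000 = 6.6708
L_2: Δ = A_2−P = (-5.5000, -1.5000) → ‖Δ‖ = √32.5000 = 5.7009
L_3: Δ = A_3−P = (6.5000, 3.5000) → ‖Δ‖ = √54.5000 = 7.3824
L_4: Δ = A_4−P = (-5.5000, 3.5000) → ‖Δ‖ = √42.5000 = 6.5192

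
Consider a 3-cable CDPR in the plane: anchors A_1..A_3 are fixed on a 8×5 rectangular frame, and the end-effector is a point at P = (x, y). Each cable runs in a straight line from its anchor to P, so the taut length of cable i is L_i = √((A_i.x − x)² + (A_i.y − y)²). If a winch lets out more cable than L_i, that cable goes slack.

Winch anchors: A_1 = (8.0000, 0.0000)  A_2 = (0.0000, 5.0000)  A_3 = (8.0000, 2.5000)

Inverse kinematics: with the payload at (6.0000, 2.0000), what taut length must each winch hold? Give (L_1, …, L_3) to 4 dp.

L_1: Δ = A_1−P = (2.0000, -2.0000) → ‖Δ‖ = √8.0000 = 2.8284
L_2: Δ = A_2−P = (-6.0000, 3.0000) → ‖Δ‖ = √45.0000 = 6.7082
L_3: Δ = A_3−P = (2.0000, 0.5000) → ‖Δ‖ = √4.2500 = 2.0616

(2.8284, 6.7082, 2.0616)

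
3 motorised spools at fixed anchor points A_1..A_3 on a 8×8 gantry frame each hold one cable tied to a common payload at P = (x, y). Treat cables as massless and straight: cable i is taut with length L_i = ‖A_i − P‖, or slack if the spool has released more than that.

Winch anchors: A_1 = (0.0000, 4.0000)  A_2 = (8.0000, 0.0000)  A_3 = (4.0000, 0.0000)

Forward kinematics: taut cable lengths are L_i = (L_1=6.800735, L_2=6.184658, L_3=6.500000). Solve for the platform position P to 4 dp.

expand ‖A_i−P‖²=L_i² and subtract eq 1 (k_i ≔ ‖A_i‖²−L_i²)
k_1 = 0.0000+16.0000−46.2500 = -30.2500
eq1−eq2 → [-16.0000  8.0000]·P = -56.0000
eq1−eq3 → [-8.0000  8.0000]·P = -4.0000
2×2 solve → P = (6.5000, 6.0000)

(6.5000, 6.0000)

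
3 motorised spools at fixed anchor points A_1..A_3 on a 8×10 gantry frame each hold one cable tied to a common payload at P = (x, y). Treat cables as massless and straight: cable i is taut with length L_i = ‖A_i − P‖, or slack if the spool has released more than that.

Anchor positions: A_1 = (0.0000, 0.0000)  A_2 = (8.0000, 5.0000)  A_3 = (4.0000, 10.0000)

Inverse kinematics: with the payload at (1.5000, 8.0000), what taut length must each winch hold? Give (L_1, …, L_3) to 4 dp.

L_1 = √((0.0000−1.5000)² + (0.0000−8.0000)²) = 8.1394
L_2 = √((8.0000−1.5000)² + (5.0000−8.0000)²) = 7.1589
L_3 = √((4.0000−1.5000)² + (10.0000−8.0000)²) = 3.2016

(8.1394, 7.1589, 3.2016)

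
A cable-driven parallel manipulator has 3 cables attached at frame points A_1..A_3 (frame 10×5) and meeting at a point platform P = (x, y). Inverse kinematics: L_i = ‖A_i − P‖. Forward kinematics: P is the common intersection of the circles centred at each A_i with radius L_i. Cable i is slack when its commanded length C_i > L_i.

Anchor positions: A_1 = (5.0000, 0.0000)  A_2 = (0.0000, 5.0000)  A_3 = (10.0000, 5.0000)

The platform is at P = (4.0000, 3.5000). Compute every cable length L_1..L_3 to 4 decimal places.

L_1: Δ = A_1−P = (1.0000, -3.5000) → ‖Δ‖ = √13.2500 = 3.6401
L_2: Δ = A_2−P = (-4.0000, 1.5000) → ‖Δ‖ = √18.2500 = 4.2720
L_3: Δ = A_3−P = (6.0000, 1.5000) → ‖Δ‖ = √38.2500 = 6.1847

(3.6401, 4.2720, 6.1847)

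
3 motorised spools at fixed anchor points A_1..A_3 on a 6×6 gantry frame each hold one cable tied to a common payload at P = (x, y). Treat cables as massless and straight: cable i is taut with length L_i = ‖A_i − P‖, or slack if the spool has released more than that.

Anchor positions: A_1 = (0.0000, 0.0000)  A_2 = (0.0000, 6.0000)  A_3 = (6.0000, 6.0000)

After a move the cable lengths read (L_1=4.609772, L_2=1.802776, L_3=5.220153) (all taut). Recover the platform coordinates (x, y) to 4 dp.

(1.0000, 4.5000)

expand ‖A_i−P‖²=L_i² and subtract eq 1 (q_i ≔ ‖A_i‖²−L_i²)
q_1 = 0.0000+0.0000−21.2500 = -21.2500
eq1−eq2 → [0.0000  -12.0000]·P = -54.0000
eq1−eq3 → [-12.0000  -12.0000]·P = -66.0000
2×2 solve → P = (1.0000, 4.5000)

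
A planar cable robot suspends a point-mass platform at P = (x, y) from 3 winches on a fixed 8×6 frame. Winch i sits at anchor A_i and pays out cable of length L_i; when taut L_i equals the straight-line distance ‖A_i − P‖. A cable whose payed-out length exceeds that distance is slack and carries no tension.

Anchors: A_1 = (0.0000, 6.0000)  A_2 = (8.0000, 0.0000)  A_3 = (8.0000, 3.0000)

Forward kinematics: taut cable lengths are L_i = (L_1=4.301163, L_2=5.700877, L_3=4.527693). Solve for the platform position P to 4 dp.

(3.5000, 3.5000)

circle eqns → linear via eq_j − eq_1; set q_j = A_j·A_j − L_j²
q_1 = 0.0000+36.0000−18.5000 = 17.5000
-16.0000·x + 12.0000·y = q_1−q_2 = -14.0000
-16.0000·x + 6.0000·y = q_1−q_3 = -35.0000
solve first two rows → x=3.5000, y=3.5000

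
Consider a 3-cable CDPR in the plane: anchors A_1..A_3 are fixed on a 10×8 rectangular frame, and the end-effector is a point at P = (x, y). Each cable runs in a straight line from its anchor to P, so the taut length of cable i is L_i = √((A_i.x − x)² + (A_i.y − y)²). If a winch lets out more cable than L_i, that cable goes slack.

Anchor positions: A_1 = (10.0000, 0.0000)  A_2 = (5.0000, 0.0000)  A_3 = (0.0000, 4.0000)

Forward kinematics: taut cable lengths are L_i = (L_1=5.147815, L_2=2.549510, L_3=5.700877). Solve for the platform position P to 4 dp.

(5.5000, 2.5000)

each cable: (A_i−P)·(A_i−P) = L_i²; let k_i = ‖A_i‖²−L_i²
k_1 = 100.0000+0.0000−26.5000 = 73.5000
row 1: 10.0000x + 0.0000y = 55.0000  (k_2=18.5000)
row 2: 20.0000x − 8.0000y = 90.0000  (k_3=-16.5000)
Cramer on rows 1–2 → x = 5.5000, y = 2.5000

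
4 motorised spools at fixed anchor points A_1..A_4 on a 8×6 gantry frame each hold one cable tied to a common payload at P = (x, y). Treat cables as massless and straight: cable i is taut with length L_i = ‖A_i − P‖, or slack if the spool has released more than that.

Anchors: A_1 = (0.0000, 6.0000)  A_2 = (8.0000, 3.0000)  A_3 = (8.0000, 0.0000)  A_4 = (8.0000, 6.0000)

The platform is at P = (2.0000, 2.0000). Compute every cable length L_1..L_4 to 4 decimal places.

(4.4721, 6.0828, 6.3246, 7.2111)

L_1 = √((0.0000−2.0000)² + (6.0000−2.0000)²) = 4.4721
L_2 = √((8.0000−2.0000)² + (3.0000−2.0000)²) = 6.0828
L_3 = √((8.0000−2.0000)² + (0.0000−2.0000)²) = 6.3246
L_4 = √((8.0000−2.0000)² + (6.0000−2.0000)²) = 7.2111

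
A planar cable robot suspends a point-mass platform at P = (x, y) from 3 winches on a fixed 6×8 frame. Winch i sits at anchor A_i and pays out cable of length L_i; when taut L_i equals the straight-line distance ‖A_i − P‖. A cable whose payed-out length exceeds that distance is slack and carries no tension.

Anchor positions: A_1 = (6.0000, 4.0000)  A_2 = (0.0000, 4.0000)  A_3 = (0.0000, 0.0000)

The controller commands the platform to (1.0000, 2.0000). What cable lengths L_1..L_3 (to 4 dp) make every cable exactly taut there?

(5.3852, 2.2361, 2.2361)

L_1: Δ = A_1−P = (5.0000, 2.0000) → ‖Δ‖ = √29.0000 = 5.3852
L_2: Δ = A_2−P = (-1.0000, 2.0000) → ‖Δ‖ = √5.0000 = 2.2361
L_3: Δ = A_3−P = (-1.0000, -2.0000) → ‖Δ‖ = √5.0000 = 2.2361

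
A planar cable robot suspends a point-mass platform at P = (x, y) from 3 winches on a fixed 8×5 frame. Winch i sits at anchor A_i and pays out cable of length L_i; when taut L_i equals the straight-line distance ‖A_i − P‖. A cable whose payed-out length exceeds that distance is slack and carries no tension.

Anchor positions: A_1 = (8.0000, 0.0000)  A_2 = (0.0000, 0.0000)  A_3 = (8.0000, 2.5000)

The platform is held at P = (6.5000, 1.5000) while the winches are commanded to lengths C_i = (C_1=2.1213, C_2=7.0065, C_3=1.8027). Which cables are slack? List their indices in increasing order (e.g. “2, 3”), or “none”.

2

cable 1: L_1 = ‖A_1−P‖ = 2.1213;  C_1 = 2.1213 → taut
cable 2: L_2 = ‖A_2−P‖ = 6.6708;  C_2 = 7.0065 → slack
cable 3: L_3 = ‖A_3−P‖ = 1.8028;  C_3 = 1.8027 → taut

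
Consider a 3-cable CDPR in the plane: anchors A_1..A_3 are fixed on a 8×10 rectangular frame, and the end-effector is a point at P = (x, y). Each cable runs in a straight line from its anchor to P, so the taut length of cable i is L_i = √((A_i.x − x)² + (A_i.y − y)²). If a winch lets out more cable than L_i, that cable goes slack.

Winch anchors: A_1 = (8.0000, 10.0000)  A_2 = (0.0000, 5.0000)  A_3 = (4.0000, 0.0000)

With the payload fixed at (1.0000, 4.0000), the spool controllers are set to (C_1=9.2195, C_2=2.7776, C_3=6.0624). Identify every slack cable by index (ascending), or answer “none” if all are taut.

2, 3

i=1: geometric 9.2195 vs commanded 9.2195 ⇒ taut
i=2: geometric 1.4142 vs commanded 2.7776 ⇒ slack
i=3: geometric 5.0000 vs commanded 6.0624 ⇒ slack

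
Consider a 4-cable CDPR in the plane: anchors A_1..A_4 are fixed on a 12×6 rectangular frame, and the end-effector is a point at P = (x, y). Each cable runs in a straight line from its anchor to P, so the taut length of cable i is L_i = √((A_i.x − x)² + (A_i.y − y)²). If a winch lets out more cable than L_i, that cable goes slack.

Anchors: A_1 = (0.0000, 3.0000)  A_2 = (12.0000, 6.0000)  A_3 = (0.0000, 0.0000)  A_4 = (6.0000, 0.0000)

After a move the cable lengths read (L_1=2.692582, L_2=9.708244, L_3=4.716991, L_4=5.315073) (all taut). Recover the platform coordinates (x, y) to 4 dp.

circle eqns → linear via eq_j − eq_1; set c_j = A_j·A_j − L_j²
c_1 = 0.0000+9.0000−7.2500 = 1.7500
-24.0000·x − 6.0000·y = c_1−c_2 = -84.0000
0.0000·x + 6.0000·y = c_1−c_3 = 24.0000
-12.0000·x + 6.0000·y = c_1−c_4 = -6.0000
solve first two rows → x=2.5000, y=4.0000
check cable 4: ‖A_4−P‖² = 28.2500 ≈ L_4² = 28.2500 ✓

(2.5000, 4.0000)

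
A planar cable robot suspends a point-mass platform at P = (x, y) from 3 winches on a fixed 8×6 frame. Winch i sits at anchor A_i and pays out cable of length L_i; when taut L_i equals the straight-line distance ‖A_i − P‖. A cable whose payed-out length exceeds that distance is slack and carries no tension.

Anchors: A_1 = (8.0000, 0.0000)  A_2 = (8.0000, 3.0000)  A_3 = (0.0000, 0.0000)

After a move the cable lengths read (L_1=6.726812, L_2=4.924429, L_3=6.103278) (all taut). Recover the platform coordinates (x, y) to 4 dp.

(3.5000, 5.0000)

each cable: (A_i−P)·(A_i−P) = L_i²; let q_i = ‖A_i‖²−L_i²
q_1 = 64.0000+0.0000−45.2500 = 18.7500
row 1: 0.0000x − 6.0000y = -30.0000  (q_2=48.7500)
row 2: 16.0000x + 0.0000y = 56.0000  (q_3=-37.2500)
Cramer on rows 1–2 → x = 3.5000, y = 5.0000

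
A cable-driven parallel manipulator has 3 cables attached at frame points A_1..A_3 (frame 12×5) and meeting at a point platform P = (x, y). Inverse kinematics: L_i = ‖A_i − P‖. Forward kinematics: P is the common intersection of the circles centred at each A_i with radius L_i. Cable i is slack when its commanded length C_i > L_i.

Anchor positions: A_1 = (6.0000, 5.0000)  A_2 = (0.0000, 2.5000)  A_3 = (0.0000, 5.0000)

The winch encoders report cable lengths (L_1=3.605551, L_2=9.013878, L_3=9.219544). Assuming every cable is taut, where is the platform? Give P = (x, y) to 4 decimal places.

each cable: (A_i−P)·(A_i−P) = L_i²; let q_i = ‖A_i‖²−L_i²
q_1 = 36.0000+25.0000−13.0000 = 48.0000
row 1: 12.0000x + 5.0000y = 123.0000  (q_2=-75.0000)
row 2: 12.0000x + 0.0000y = 108.0000  (q_3=-60.0000)
Cramer on rows 1–2 → x = 9.0000, y = 3.0000

(9.0000, 3.0000)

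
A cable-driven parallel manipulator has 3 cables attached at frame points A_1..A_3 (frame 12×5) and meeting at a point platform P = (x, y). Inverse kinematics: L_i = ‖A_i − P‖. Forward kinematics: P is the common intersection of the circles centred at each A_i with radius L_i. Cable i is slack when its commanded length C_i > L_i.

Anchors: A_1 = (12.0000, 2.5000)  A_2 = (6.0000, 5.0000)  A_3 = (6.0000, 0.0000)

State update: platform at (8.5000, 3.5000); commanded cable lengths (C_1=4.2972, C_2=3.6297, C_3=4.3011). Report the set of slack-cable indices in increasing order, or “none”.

cable 1: √((3.5000)²+(-1.0000)²)=3.6401, C_1=4.2972: slack
cable 2: √((-2.5000)²+(1.5000)²)=2.9155, C_2=3.6297: slack
cable 3: √((-2.5000)²+(-3.5000)²)=4.3012, C_3=4.3011: taut

1, 2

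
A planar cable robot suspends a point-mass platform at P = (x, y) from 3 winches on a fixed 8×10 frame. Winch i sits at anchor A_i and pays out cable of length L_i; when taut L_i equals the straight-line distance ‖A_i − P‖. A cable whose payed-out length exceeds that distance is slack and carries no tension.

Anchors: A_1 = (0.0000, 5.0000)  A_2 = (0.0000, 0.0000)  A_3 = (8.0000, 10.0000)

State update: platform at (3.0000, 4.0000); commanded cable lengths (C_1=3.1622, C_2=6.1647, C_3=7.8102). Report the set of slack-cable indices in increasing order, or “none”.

2

cable 1: √((-3.0000)²+(1.0000)²)=3.1623, C_1=3.1622: taut
cable 2: √((-3.0000)²+(-4.0000)²)=5.0000, C_2=6.1647: slack
cable 3: √((5.0000)²+(6.0000)²)=7.8102, C_3=7.8102: taut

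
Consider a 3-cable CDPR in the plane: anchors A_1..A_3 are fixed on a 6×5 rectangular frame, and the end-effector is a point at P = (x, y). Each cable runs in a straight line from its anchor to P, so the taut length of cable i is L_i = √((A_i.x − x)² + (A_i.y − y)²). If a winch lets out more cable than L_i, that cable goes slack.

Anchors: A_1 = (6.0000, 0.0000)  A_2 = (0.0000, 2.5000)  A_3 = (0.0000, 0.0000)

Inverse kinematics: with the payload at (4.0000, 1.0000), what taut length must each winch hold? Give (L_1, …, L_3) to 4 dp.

(2.2361, 4.2720, 4.1231)

cable 1: Δx=2.0000, Δy=-1.0000; L_1 = √(Δx²+Δy²) = 2.2361
cable 2: Δx=-4.0000, Δy=1.5000; L_2 = √(Δx²+Δy²) = 4.2720
cable 3: Δx=-4.0000, Δy=-1.0000; L_3 = √(Δx²+Δy²) = 4.1231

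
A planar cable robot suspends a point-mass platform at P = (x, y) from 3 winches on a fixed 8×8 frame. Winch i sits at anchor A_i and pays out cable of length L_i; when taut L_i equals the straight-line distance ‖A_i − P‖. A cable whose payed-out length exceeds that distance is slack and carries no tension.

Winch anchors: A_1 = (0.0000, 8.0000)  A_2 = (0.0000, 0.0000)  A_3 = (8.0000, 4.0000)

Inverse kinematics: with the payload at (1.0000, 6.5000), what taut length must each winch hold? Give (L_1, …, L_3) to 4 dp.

L_1 = √((0.0000−1.0000)² + (8.0000−6.5000)²) = 1.8028
L_2 = √((0.0000−1.0000)² + (0.0000−6.5000)²) = 6.5765
L_3 = √((8.0000−1.0000)² + (4.0000−6.5000)²) = 7.4330

(1.8028, 6.5765, 7.4330)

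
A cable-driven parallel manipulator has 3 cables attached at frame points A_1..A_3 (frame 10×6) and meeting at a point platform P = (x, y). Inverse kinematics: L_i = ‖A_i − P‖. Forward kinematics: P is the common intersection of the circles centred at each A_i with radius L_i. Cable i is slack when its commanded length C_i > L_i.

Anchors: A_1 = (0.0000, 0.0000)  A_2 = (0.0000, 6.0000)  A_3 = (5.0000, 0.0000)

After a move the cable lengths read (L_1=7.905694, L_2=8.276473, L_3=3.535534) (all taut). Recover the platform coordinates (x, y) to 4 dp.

(7.5000, 2.5000)

each cable: (A_i−P)·(A_i−P) = L_i²; let q_i = ‖A_i‖²−L_i²
q_1 = 0.0000+0.0000−62.5000 = -62.5000
row 1: 0.0000x − 12.0000y = -30.0000  (q_2=-32.5000)
row 2: -10.0000x + 0.0000y = -75.0000  (q_3=12.5000)
Cramer on rows 1–2 → x = 7.5000, y = 2.5000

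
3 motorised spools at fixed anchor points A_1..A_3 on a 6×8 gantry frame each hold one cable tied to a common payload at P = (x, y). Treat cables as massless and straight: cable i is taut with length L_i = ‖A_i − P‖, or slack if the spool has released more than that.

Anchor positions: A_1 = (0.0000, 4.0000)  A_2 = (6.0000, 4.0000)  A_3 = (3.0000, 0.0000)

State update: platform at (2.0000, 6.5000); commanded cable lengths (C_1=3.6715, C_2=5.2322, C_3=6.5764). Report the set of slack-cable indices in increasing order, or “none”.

1, 2

i=1: geometric 3.2016 vs commanded 3.6715 ⇒ slack
i=2: geometric 4.7170 vs commanded 5.2322 ⇒ slack
i=3: geometric 6.5765 vs commanded 6.5764 ⇒ taut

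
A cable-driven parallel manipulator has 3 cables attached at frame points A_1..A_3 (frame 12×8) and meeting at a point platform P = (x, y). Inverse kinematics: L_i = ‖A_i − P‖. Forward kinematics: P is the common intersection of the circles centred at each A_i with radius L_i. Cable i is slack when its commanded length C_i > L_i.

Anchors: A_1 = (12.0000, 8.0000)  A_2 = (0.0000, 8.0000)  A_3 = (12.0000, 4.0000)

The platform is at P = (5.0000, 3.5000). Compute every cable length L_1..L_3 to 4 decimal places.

(8.3217, 6.7268, 7.0178)

L_1: Δ = A_1−P = (7.0000, 4.5000) → ‖Δ‖ = √69.2500 = 8.3217
L_2: Δ = A_2−P = (-5.0000, 4.5000) → ‖Δ‖ = √45.2500 = 6.7268
L_3: Δ = A_3−P = (7.0000, 0.5000) → ‖Δ‖ = √49.2500 = 7.0178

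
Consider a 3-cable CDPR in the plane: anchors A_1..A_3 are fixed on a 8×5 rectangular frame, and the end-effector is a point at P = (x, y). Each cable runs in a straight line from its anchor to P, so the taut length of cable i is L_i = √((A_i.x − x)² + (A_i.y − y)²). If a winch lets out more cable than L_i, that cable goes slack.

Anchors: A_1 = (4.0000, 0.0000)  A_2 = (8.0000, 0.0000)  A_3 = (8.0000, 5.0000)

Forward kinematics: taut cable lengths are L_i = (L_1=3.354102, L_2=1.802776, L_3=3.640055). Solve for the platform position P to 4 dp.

expand ‖A_i−P‖²=L_i² and subtract eq 1 (q_i ≔ ‖A_i‖²−L_i²)
q_1 = 16.0000+0.0000−11.2500 = 4.7500
eq1−eq2 → [-8.0000  0.0000]·P = -56.0000
eq1−eq3 → [-8.0000  -10.0000]·P = -71.0000
2×2 solve → P = (7.0000, 1.5000)

(7.0000, 1.5000)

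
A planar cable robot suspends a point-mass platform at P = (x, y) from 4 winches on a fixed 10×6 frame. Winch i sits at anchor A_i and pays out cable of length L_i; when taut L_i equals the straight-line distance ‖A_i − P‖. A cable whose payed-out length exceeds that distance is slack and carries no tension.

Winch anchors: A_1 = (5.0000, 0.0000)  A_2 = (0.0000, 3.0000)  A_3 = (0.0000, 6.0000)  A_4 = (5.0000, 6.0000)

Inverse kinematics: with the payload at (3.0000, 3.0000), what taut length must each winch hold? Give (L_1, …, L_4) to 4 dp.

(3.6056, 3.0000, 4.2426, 3.6056)

L_1 = √((5.0000−3.0000)² + (0.0000−3.0000)²) = 3.6056
L_2 = √((0.0000−3.0000)² + (3.0000−3.0000)²) = 3.0000
L_3 = √((0.0000−3.0000)² + (6.0000−3.0000)²) = 4.2426
L_4 = √((5.0000−3.0000)² + (6.0000−3.0000)²) = 3.6056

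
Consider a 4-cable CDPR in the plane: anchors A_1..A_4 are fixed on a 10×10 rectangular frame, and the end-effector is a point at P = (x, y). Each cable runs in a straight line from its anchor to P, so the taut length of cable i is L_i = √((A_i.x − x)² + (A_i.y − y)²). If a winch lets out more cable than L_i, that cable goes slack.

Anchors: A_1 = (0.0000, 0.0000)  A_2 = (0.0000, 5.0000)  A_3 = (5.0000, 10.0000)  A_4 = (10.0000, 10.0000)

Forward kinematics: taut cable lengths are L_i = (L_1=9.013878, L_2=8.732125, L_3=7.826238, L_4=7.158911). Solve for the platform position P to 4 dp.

expand ‖A_i−P‖²=L_i² and subtract eq 1 (k_i ≔ ‖A_i‖²−L_i²)
k_1 = 0.0000+0.0000−81.2500 = -81.2500
eq1−eq2 → [0.0000  -10.0000]·P = -30.0000
eq1−eq3 → [-10.0000  -20.0000]·P = -145.0000
eq1−eq4 → [-20.0000  -20.0000]·P = -230.0000
2×2 solve → P = (8.5000, 3.0000)
check cable 4: ‖A_4−P‖² = 51.2500 ≈ L_4² = 51.2500 ✓

(8.5000, 3.0000)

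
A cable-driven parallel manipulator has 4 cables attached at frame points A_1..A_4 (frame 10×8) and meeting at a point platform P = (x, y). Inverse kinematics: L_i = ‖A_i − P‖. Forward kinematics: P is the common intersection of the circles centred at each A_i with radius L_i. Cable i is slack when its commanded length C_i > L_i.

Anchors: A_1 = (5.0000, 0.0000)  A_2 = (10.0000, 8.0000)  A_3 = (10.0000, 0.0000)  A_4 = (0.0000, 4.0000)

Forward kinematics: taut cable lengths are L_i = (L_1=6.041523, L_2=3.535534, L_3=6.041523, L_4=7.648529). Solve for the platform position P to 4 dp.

(7.5000, 5.5000)

circle eqns → linear via eq_j − eq_1; set k_j = A_j·A_j − L_j²
k_1 = 25.0000+0.0000−36.5000 = -11.5000
-10.0000·x − 16.0000·y = k_1−k_2 = -163.0000
-10.0000·x + 0.0000·y = k_1−k_3 = -75.0000
10.0000·x − 8.0000·y = k_1−k_4 = 31.0000
solve first two rows → x=7.5000, y=5.5000
check cable 4: ‖A_4−P‖² = 58.5000 ≈ L_4² = 58.5000 ✓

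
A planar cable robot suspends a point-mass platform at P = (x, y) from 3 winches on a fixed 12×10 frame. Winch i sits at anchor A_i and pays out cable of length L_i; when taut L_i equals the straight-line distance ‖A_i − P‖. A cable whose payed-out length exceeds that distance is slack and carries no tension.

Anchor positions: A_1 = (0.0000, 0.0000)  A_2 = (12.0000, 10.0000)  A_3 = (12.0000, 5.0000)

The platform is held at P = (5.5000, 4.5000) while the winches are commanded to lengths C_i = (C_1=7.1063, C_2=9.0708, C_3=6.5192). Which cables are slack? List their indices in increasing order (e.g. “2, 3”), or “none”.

cable 1: L_1 = ‖A_1−P‖ = 7.1063;  C_1 = 7.1063 → taut
cable 2: L_2 = ‖A_2−P‖ = 8.5147;  C_2 = 9.0708 → slack
cable 3: L_3 = ‖A_3−P‖ = 6.5192;  C_3 = 6.5192 → taut

2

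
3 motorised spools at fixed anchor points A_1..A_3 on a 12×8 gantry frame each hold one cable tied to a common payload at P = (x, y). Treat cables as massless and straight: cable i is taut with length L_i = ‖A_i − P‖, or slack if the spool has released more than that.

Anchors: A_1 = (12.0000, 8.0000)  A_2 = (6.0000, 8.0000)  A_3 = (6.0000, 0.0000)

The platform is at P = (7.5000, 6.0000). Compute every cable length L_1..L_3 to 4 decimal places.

(4.9244, 2.5000, 6.1847)

L_1: Δ = A_1−P = (4.5000, 2.0000) → ‖Δ‖ = √24.2500 = 4.9244
L_2: Δ = A_2−P = (-1.5000, 2.0000) → ‖Δ‖ = √6.2500 = 2.5000
L_3: Δ = A_3−P = (-1.5000, -6.0000) → ‖Δ‖ = √38.2500 = 6.1847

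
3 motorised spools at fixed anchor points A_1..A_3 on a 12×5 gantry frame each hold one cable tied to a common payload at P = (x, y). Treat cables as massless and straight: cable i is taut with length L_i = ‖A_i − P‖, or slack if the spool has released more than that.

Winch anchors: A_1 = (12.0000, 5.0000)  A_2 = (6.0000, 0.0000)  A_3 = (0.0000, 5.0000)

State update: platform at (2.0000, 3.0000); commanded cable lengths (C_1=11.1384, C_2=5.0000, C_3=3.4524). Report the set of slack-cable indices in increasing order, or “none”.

i=1: geometric 10.1980 vs commanded 11.1384 ⇒ slack
i=2: geometric 5.0000 vs commanded 5.0000 ⇒ taut
i=3: geometric 2.8284 vs commanded 3.4524 ⇒ slack

1, 3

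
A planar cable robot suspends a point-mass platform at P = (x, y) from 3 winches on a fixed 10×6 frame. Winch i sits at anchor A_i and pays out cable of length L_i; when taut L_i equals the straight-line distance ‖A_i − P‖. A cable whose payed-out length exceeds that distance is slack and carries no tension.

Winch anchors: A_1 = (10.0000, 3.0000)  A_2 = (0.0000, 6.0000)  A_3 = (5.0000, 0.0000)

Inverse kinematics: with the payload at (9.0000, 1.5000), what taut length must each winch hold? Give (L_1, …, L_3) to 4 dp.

(1.8028, 10.0623, 4.2720)

L_1 = √((10.0000−9.0000)² + (3.0000−1.5000)²) = 1.8028
L_2 = √((0.0000−9.0000)² + (6.0000−1.5000)²) = 10.0623
L_3 = √((5.0000−9.0000)² + (0.0000−1.5000)²) = 4.2720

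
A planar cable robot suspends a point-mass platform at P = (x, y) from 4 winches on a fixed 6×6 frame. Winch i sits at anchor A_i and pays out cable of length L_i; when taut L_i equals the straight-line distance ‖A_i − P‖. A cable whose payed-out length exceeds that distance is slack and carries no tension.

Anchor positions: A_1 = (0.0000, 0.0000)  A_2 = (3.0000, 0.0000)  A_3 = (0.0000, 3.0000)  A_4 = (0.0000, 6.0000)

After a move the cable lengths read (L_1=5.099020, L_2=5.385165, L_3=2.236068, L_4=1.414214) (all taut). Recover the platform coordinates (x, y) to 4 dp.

(1.0000, 5.0000)

expand ‖A_i−P‖²=L_i² and subtract eq 1 (k_i ≔ ‖A_i‖²−L_i²)
k_1 = 0.0000+0.0000−26.0000 = -26.0000
eq1−eq2 → [-6.0000  0.0000]·P = -6.0000
eq1−eq3 → [0.0000  -6.0000]·P = -30.0000
eq1−eq4 → [0.0000  -12.0000]·P = -60.0000
2×2 solve → P = (1.0000, 5.0000)
check cable 4: ‖A_4−P‖² = 2.0000 ≈ L_4² = 2.0000 ✓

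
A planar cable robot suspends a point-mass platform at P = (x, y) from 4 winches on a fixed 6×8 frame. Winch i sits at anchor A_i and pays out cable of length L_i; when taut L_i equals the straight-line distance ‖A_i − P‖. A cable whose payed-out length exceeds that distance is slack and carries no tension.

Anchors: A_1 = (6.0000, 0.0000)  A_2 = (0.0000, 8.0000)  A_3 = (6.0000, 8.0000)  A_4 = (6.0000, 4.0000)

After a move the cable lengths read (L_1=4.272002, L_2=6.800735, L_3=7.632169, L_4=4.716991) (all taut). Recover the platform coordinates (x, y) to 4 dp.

(2.0000, 1.5000)

circle eqns → linear via eq_j − eq_1; set c_j = A_j·A_j − L_j²
c_1 = 36.0000+0.0000−18.2500 = 17.7500
12.0000·x − 16.0000·y = c_1−c_2 = 0.0000
0.0000·x − 16.0000·y = c_1−c_3 = -24.0000
0.0000·x − 8.0000·y = c_1−c_4 = -12.0000
solve first two rows → x=2.0000, y=1.5000
check cable 4: ‖A_4−P‖² = 22.2500 ≈ L_4² = 22.2500 ✓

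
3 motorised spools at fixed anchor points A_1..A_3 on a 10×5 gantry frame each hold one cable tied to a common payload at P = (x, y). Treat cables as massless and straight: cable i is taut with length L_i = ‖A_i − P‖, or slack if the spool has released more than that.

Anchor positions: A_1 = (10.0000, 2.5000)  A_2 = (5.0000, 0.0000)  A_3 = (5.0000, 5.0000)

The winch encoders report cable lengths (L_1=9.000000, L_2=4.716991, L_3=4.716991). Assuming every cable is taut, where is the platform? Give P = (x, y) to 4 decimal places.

(1.0000, 2.5000)

each cable: (A_i−P)·(A_i−P) = L_i²; let k_i = ‖A_i‖²−L_i²
k_1 = 100.0000+6.2500−81.0000 = 25.2500
row 1: 10.0000x + 5.0000y = 22.5000  (k_2=2.7500)
row 2: 10.0000x − 5.0000y = -2.5000  (k_3=27.7500)
Cramer on rows 1–2 → x = 1.0000, y = 2.5000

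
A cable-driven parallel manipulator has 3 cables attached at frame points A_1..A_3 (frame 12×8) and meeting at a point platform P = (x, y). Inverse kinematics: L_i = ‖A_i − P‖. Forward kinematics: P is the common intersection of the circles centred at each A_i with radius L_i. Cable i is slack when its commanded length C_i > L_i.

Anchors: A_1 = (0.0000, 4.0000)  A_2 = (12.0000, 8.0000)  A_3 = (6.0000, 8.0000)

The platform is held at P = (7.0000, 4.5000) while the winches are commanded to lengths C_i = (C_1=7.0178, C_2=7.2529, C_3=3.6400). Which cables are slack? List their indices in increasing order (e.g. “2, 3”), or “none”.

2

cable 1: √((-7.0000)²+(-0.5000)²)=7.0178, C_1=7.0178: taut
cable 2: √((5.0000)²+(3.5000)²)=6.1033, C_2=7.2529: slack
cable 3: √((-1.0000)²+(3.5000)²)=3.6401, C_3=3.6400: taut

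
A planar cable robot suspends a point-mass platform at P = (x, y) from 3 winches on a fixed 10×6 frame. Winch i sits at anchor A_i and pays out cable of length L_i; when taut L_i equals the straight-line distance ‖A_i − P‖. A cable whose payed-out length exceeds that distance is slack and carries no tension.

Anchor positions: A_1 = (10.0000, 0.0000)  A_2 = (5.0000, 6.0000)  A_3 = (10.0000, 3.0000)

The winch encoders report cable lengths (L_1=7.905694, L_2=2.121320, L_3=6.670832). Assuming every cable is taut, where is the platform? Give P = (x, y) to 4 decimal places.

(3.5000, 4.5000)

each cable: (A_i−P)·(A_i−P) = L_i²; let k_i = ‖A_i‖²−L_i²
k_1 = 100.0000+0.0000−62.5000 = 37.5000
row 1: 10.0000x − 12.0000y = -19.0000  (k_2=56.5000)
row 2: 0.0000x − 6.0000y = -27.0000  (k_3=64.5000)
Cramer on rows 1–2 → x = 3.5000, y = 4.5000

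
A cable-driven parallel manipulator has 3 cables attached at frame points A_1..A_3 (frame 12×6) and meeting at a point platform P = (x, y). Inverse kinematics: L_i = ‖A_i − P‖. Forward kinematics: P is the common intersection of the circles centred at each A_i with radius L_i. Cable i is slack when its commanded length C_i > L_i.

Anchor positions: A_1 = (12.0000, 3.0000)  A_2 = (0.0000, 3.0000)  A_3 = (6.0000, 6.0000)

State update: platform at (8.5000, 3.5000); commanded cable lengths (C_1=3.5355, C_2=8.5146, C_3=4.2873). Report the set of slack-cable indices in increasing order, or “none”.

3

cable 1: √((3.5000)²+(-0.5000)²)=3.5355, C_1=3.5355: taut
cable 2: √((-8.5000)²+(-0.5000)²)=8.5147, C_2=8.5146: taut
cable 3: √((-2.5000)²+(2.5000)²)=3.5355, C_3=4.2873: slack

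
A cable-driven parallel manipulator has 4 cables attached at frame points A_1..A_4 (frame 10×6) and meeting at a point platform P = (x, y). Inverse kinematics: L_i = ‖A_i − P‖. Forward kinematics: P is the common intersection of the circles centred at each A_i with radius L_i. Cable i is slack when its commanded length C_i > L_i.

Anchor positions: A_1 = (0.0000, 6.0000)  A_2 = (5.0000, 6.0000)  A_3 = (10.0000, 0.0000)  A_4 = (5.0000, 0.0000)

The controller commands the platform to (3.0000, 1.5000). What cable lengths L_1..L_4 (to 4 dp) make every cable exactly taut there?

L_1: Δ = A_1−P = (-3.0000, 4.5000) → ‖Δ‖ = √29.2500 = 5.4083
L_2: Δ = A_2−P = (2.0000, 4.5000) → ‖Δ‖ = √24.2500 = 4.9244
L_3: Δ = A_3−P = (7.0000, -1.5000) → ‖Δ‖ = √51.2500 = 7.1589
L_4: Δ = A_4−P = (2.0000, -1.5000) → ‖Δ‖ = √6.2500 = 2.5000

(5.4083, 4.9244, 7.1589, 2.5000)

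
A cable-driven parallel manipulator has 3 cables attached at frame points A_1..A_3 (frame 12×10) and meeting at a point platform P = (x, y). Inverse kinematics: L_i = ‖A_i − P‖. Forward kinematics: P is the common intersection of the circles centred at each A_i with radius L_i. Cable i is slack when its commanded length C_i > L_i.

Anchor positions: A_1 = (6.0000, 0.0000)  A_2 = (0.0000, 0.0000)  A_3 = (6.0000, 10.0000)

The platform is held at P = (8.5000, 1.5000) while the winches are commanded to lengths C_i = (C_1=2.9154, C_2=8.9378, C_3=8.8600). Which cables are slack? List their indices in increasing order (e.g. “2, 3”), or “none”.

2

cable 1: L_1 = ‖A_1−P‖ = 2.9155;  C_1 = 2.9154 → taut
cable 2: L_2 = ‖A_2−P‖ = 8.6313;  C_2 = 8.9378 → slack
cable 3: L_3 = ‖A_3−P‖ = 8.8600;  C_3 = 8.8600 → taut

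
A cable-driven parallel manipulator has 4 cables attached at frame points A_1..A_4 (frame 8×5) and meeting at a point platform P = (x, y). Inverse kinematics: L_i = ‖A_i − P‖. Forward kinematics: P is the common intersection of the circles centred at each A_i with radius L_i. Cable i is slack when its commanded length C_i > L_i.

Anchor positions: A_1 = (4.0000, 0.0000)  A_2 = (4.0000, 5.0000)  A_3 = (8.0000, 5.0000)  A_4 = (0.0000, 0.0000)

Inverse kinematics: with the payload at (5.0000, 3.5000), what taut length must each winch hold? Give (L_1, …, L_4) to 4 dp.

(3.6401, 1.8028, 3.3541, 6.1033)

L_1 = √((4.0000−5.0000)² + (0.0000−3.5000)²) = 3.6401
L_2 = √((4.0000−5.0000)² + (5.0000−3.5000)²) = 1.8028
L_3 = √((8.0000−5.0000)² + (5.0000−3.5000)²) = 3.3541
L_4 = √((0.0000−5.0000)² + (0.0000−3.5000)²) = 6.1033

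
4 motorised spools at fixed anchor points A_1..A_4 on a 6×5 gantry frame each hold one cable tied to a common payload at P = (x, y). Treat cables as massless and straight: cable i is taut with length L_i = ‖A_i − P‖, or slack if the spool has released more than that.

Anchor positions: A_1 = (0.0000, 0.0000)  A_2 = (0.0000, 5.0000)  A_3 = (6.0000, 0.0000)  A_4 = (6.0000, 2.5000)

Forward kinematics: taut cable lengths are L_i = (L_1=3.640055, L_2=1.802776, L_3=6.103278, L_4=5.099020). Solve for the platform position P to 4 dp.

circle eqns → linear via eq_j − eq_1; set c_j = A_j·A_j − L_j²
c_1 = 0.0000+0.0000−13.2500 = -13.2500
0.0000·x − 10.0000·y = c_1−c_2 = -35.0000
-12.0000·x + 0.0000·y = c_1−c_3 = -12.0000
-12.0000·x − 5.0000·y = c_1−c_4 = -29.5000
solve first two rows → x=1.0000, y=3.5000
check cable 4: ‖A_4−P‖² = 26.0000 ≈ L_4² = 26.0000 ✓

(1.0000, 3.5000)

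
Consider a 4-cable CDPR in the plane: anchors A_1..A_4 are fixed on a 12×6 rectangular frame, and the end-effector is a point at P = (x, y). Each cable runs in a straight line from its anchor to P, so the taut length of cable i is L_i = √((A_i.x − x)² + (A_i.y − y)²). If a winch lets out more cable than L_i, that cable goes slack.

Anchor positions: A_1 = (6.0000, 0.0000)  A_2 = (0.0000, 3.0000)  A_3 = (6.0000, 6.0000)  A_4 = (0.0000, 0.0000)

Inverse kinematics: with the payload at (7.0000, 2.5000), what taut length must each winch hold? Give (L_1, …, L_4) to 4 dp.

(2.6926, 7.0178, 3.6401, 7.4330)

L_1 = √((6.0000−7.0000)² + (0.0000−2.5000)²) = 2.6926
L_2 = √((0.0000−7.0000)² + (3.0000−2.5000)²) = 7.0178
L_3 = √((6.0000−7.0000)² + (6.0000−2.5000)²) = 3.6401
L_4 = √((0.0000−7.0000)² + (0.0000−2.5000)²) = 7.4330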